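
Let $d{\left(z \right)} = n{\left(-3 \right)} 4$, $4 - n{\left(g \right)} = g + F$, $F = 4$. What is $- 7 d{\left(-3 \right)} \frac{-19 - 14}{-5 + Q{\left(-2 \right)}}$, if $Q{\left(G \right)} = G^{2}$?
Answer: $-2772$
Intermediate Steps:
$n{\left(g \right)} = - g$ ($n{\left(g \right)} = 4 - \left(g + 4\right) = 4 - \left(4 + g\right) = - g$)
$d{\left(z \right)} = 12$ ($d{\left(z \right)} = \left(-1\right) \left(-3\right) 4 = 3 \cdot 4 = 12$)
$- 7 d{\left(-3 \right)} \frac{-19 - 14}{-5 + Q{\left(-2 \right)}} = \left(-7\right) 12 \frac{-19 - 14}{-5 + \left(-2\right)^{2}} = - 84 \left(- \frac{33}{-5 + 4}\right) = - 84 \left(- \frac{33}{-1}\right) = - 84 \left(\left(-33\right) \left(-1\right)\right) = \left(-84\right) 33 = -2772$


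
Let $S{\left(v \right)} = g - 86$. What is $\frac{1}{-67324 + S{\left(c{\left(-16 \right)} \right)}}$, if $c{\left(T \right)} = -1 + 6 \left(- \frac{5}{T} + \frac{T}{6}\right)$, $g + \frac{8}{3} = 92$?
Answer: $- \frac{3}{201962} \approx -1.4854 \cdot 10^{-5}$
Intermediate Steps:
$g = \frac{268}{3}$ ($g = - \frac{8}{3} + 92 = \frac{268}{3} \approx 89.333$)
$c{\left(T \right)} = -1 + T - \frac{30}{T}$ ($c{\left(T \right)} = -1 + 6 \left(- \frac{5}{T} + T \frac{1}{6}\right) = -1 + 6 \left(- \frac{5}{T} + \frac{T}{6}\right) = -1 + \left(T - \frac{30}{T}\right) = -1 + T - \frac{30}{T}$)
$S{\left(v \right)} = \frac{10}{3}$ ($S{\left(v \right)} = \frac{268}{3} - 86 = \frac{10}{3}$)
$\frac{1}{-67324 + S{\left(c{\left(-16 \right)} \right)}} = \frac{1}{-67324 + \frac{10}{3}} = \frac{1}{- \frac{201962}{3}} = - \frac{3}{201962}$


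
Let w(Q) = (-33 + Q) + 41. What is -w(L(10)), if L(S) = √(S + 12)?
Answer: -8 - √22 ≈ -12.690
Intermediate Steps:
L(S) = √(12 + S)
w(Q) = 8 + Q
-w(L(10)) = -(8 + √(12 + 10)) = -(8 + √22) = -8 - √22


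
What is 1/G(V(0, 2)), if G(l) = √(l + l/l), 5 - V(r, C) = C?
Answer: ½ ≈ 0.50000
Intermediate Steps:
V(r, C) = 5 - C
G(l) = √(1 + l) (G(l) = √(l + 1) = √(1 + l))
1/G(V(0, 2)) = 1/(√(1 + (5 - 1*2))) = 1/(√(1 + (5 - 2))) = 1/(√(1 + 3)) = 1/(√4) = 1/2 = ½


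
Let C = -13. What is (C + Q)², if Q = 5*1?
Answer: 64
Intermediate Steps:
Q = 5
(C + Q)² = (-13 + 5)² = (-8)² = 64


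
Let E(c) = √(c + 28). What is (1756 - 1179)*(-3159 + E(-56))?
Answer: -1822743 + 1154*I*√7 ≈ -1.8227e+6 + 3053.2*I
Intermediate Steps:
E(c) = √(28 + c)
(1756 - 1179)*(-3159 + E(-56)) = (1756 - 1179)*(-3159 + √(28 - 56)) = 577*(-3159 + √(-28)) = 577*(-3159 + 2*I*√7) = -1822743 + 1154*I*√7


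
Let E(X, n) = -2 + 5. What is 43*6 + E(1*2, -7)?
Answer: 261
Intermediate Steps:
E(X, n) = 3
43*6 + E(1*2, -7) = 43*6 + 3 = 258 + 3 = 261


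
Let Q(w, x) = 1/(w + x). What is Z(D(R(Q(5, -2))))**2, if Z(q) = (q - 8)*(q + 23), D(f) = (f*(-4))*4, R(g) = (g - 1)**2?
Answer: 378224704/6561 ≈ 57647.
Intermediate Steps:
R(g) = (-1 + g)**2
D(f) = -16*f (D(f) = -4*f*4 = -16*f)
Z(q) = (-8 + q)*(23 + q)
Z(D(R(Q(5, -2))))**2 = (-184 + (-16*(-1 + 1/(5 - 2))**2)**2 + 15*(-16*(-1 + 1/(5 - 2))**2))**2 = (-184 + (-16*(-1 + 1/3)**2)**2 + 15*(-16*(-1 + 1/3)**2))**2 = (-184 + (-16*(-2/3)**2)**2 + 15*(-16*(-2/3)**2))**2 = (-184 + (-16*4/9)**2 + 15*(-16*4/9))**2 = (-184 + (-64/9)**2 + 15*(-64/9))**2 = (-184 + 4096/81 - 320/3)**2 = (-19448/81)**2 = 378224704/6561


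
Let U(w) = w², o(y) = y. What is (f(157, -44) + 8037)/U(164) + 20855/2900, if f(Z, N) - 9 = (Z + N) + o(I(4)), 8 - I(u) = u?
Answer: 29229439/3899920 ≈ 7.4949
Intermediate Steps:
I(u) = 8 - u
f(Z, N) = 13 + N + Z (f(Z, N) = 9 + ((Z + N) + (8 - 1*4)) = 9 + ((N + Z) + (8 - 4)) = 9 + ((N + Z) + 4) = 9 + (4 + N + Z) = 13 + N + Z)
(f(157, -44) + 8037)/U(164) + 20855/2900 = ((13 - 44 + 157) + 8037)/(164²) + 20855/2900 = (126 + 8037)/26896 + 20855*(1/2900) = 8163*(1/26896) + 4171/580 = 8163/26896 + 4171/580 = 29229439/3899920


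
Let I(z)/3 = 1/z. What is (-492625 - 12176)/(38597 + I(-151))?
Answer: -76224951/5828144 ≈ -13.079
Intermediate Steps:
I(z) = 3/z
(-492625 - 12176)/(38597 + I(-151)) = (-492625 - 12176)/(38597 + 3/(-151)) = -504801/(38597 + 3*(-1/151)) = -504801/(38597 - 3/151) = -504801/5828144/151 = -504801*151/5828144 = -76224951/5828144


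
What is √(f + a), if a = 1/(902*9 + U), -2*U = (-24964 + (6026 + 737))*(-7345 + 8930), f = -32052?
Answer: I*√26705017773878408490/28864821 ≈ 179.03*I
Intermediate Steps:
U = 28848585/2 (U = -(-24964 + (6026 + 737))*(-7345 + 8930)/2 = -(-24964 + 6763)*1585/2 = -(-18201)*1585/2 = -½*(-28848585) = 28848585/2 ≈ 1.4424e+7)
a = 2/28864821 (a = 1/(902*9 + 28848585/2) = 1/(8118 + 28848585/2) = 1/(28864821/2) = 2/28864821 ≈ 6.9288e-8)
√(f + a) = √(-32052 + 2/28864821) = √(-925175242690/28864821) = I*√26705017773878408490/28864821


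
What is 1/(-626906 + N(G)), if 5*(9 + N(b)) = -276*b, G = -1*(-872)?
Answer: -5/3375247 ≈ -1.4814e-6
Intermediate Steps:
G = 872
N(b) = -9 - 276*b/5 (N(b) = -9 + (-276*b)/5 = -9 - 276*b/5)
1/(-626906 + N(G)) = 1/(-626906 + (-9 - 276/5*872)) = 1/(-626906 + (-9 - 240672/5)) = 1/(-626906 - 240717/5) = 1/(-3375247/5) = -5/3375247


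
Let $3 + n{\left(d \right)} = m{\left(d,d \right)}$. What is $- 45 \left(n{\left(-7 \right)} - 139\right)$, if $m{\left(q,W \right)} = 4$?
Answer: $6210$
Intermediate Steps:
$n{\left(d \right)} = 1$ ($n{\left(d \right)} = -3 + 4 = 1$)
$- 45 \left(n{\left(-7 \right)} - 139\right) = - 45 \left(1 - 139\right) = \left(-45\right) \left(-138\right) = 6210$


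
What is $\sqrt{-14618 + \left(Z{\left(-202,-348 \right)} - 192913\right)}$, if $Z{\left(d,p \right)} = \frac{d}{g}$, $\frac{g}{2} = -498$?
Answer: $\frac{i \sqrt{51468467826}}{498} \approx 455.56 i$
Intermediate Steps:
$g = -996$ ($g = 2 \left(-498\right) = -996$)
$Z{\left(d,p \right)} = - \frac{d}{996}$ ($Z{\left(d,p \right)} = \frac{d}{-996} = d \left(- \frac{1}{996}\right) = - \frac{d}{996}$)
$\sqrt{-14618 + \left(Z{\left(-202,-348 \right)} - 192913\right)} = \sqrt{-14618 - \frac{96070573}{498}} = \sqrt{- \frac{103350337}{498}} = \frac{i \sqrt{51468467826}}{498}$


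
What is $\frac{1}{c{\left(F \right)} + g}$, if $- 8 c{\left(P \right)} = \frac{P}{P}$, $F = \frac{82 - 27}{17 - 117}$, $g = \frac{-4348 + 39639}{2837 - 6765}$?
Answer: $- \frac{1964}{17891} \approx -0.10978$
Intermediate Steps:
$g = - \frac{35291}{3928}$ ($g = \frac{35291}{-3928} = 35291 \left(- \frac{1}{3928}\right) = - \frac{35291}{3928} \approx -8.9845$)
$F = - \frac{11}{20}$ ($F = \frac{55}{-100} = 55 \left(- \frac{1}{100}\right) = - \frac{11}{20} \approx -0.55$)
$c{\left(P \right)} = - \frac{1}{8}$ ($c{\left(P \right)} = - \frac{P \frac{1}{P}}{8} = \left(- \frac{1}{8}\right) 1 = - \frac{1}{8}$)
$\frac{1}{c{\left(F \right)} + g} = \frac{1}{- \frac{1}{8} - \frac{35291}{3928}} = \frac{1}{- \frac{17891}{1964}} = - \frac{1964}{17891}$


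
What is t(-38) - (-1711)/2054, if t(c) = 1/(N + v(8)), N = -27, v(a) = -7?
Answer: 14030/17459 ≈ 0.80360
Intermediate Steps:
t(c) = -1/34 (t(c) = 1/(-27 - 7) = 1/(-34) = -1/34)
t(-38) - (-1711)/2054 = -1/34 - (-1711)/2054 = -1/34 - 1*(-1711/2054) = -1/34 + 1711/2054 = 14030/17459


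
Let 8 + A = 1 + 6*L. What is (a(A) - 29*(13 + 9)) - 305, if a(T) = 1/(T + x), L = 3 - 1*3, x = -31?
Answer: -35835/38 ≈ -943.03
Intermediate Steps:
L = 0 (L = 3 - 3 = 0)
A = -7 (A = -8 + (1 + 6*0) = -8 + (1 + 0) = -8 + 1 = -7)
a(T) = 1/(-31 + T) (a(T) = 1/(T - 31) = 1/(-31 + T))
(a(A) - 29*(13 + 9)) - 305 = (1/(-31 - 7) - 29*(13 + 9)) - 305 = (1/(-38) - 29*22) - 305 = (-1/38 - 638) - 305 = -24245/38 - 305 = -35835/38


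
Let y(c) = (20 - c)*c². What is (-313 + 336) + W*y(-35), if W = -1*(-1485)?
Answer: 100051898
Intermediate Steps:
W = 1485
y(c) = c²*(20 - c)
(-313 + 336) + W*y(-35) = (-313 + 336) + 1485*((-35)²*(20 - 1*(-35))) = 23 + 1485*(1225*(20 + 35)) = 23 + 1485*(1225*55) = 23 + 1485*67375 = 23 + 100051875 = 100051898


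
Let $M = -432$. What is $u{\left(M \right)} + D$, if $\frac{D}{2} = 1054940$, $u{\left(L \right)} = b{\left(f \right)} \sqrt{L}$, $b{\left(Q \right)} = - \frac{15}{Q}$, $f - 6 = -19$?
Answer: $2109880 + \frac{180 i \sqrt{3}}{13} \approx 2.1099 \cdot 10^{6} + 23.982 i$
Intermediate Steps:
$f = -13$ ($f = 6 - 19 = -13$)
$u{\left(L \right)} = \frac{15 \sqrt{L}}{13}$ ($u{\left(L \right)} = - \frac{15}{-13} \sqrt{L} = \left(-15\right) \left(- \frac{1}{13}\right) \sqrt{L} = \frac{15 \sqrt{L}}{13}$)
$D = 2109880$ ($D = 2 \cdot 1054940 = 2109880$)
$u{\left(M \right)} + D = \frac{15 \sqrt{-432}}{13} + 2109880 = \frac{15 \cdot 12 i \sqrt{3}}{13} + 2109880 = \frac{180 i \sqrt{3}}{13} + 2109880 = 2109880 + \frac{180 i \sqrt{3}}{13}$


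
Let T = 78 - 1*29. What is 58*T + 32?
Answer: 2874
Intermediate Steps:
T = 49 (T = 78 - 29 = 49)
58*T + 32 = 58*49 + 32 = 2842 + 32 = 2874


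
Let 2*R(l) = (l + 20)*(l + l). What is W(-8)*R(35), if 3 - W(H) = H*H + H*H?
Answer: -240625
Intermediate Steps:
R(l) = l*(20 + l) (R(l) = ((l + 20)*(l + l))/2 = ((20 + l)*(2*l))/2 = (2*l*(20 + l))/2 = l*(20 + l))
W(H) = 3 - 2*H² (W(H) = 3 - (H*H + H*H) = 3 - (H² + H²) = 3 - 2*H²)
W(-8)*R(35) = (3 - 2*(-8)²)*(35*(20 + 35)) = (3 - 2*64)*(35*55) = (3 - 128)*1925 = -125*1925 = -240625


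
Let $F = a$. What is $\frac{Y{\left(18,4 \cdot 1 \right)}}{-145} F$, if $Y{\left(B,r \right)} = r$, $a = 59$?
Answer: $- \frac{236}{145} \approx -1.6276$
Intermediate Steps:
$F = 59$
$\frac{Y{\left(18,4 \cdot 1 \right)}}{-145} F = \frac{4 \cdot 1}{-145} \cdot 59 = 4 \left(- \frac{1}{145}\right) 59 = \left(- \frac{4}{145}\right) 59 = - \frac{236}{145}$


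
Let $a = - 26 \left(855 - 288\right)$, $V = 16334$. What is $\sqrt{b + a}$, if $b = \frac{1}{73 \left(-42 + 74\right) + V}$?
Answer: $\frac{i \sqrt{5138602705130}}{18670} \approx 121.42 i$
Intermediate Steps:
$b = \frac{1}{18670}$ ($b = \frac{1}{73 \left(-42 + 74\right) + 16334} = \frac{1}{73 \cdot 32 + 16334} = \frac{1}{2336 + 16334} = \frac{1}{18670} \approx 5.3562 \cdot 10^{-5}$)
$a = -14742$ ($a = - 26 \left(855 - 288\right) = \left(-26\right) 567 = -14742$)
$\sqrt{b + a} = \sqrt{\frac{1}{18670} - 14742} = \sqrt{- \frac{275233139}{18670}} = \frac{i \sqrt{5138602705130}}{18670}$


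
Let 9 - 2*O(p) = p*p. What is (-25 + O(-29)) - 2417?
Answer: -2858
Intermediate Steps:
O(p) = 9/2 - p**2/2 (O(p) = 9/2 - p*p/2 = 9/2 - p**2/2)
(-25 + O(-29)) - 2417 = (-25 + (9/2 - 1/2*(-29)**2)) - 2417 = (-25 + (9/2 - 1/2*841)) - 2417 = (-25 + (9/2 - 841/2)) - 2417 = (-25 - 416) - 2417 = -441 - 2417 = -2858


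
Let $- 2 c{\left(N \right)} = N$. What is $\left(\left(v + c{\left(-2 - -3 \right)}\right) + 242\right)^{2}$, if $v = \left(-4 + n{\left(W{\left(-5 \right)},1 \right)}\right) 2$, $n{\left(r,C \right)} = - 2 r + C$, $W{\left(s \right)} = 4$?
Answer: $\frac{192721}{4} \approx 48180.0$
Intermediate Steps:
$n{\left(r,C \right)} = C - 2 r$
$c{\left(N \right)} = - \frac{N}{2}$
$v = -22$ ($v = \left(-4 + \left(1 - 8\right)\right) 2 = \left(-4 - 7\right) 2 = \left(-11\right) 2 = -22$)
$\left(\left(v + c{\left(-2 - -3 \right)}\right) + 242\right)^{2} = \left(\left(-22 - \frac{-2 - -3}{2}\right) + 242\right)^{2} = \left(\left(-22 - \frac{-2 + 3}{2}\right) + 242\right)^{2} = \left(\left(-22 - \frac{1}{2}\right) + 242\right)^{2} = \left(- \frac{45}{2} + 242\right)^{2} = \left(\frac{439}{2}\right)^{2} = \frac{192721}{4}$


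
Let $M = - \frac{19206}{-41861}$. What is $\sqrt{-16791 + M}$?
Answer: $\frac{i \sqrt{29422792720545}}{41861} \approx 129.58 i$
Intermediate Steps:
$M = \frac{19206}{41861}$ ($M = \left(-19206\right) \left(- \frac{1}{41861}\right) = \frac{19206}{41861} \approx 0.4588$)
$\sqrt{-16791 + M} = \sqrt{-16791 + \frac{19206}{41861}} = \sqrt{- \frac{702868845}{41861}} = \frac{i \sqrt{29422792720545}}{41861}$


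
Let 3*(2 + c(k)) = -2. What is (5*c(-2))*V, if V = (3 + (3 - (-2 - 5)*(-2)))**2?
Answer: -2560/3 ≈ -853.33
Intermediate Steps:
c(k) = -8/3 (c(k) = -2 + (1/3)*(-2) = -2 - 2/3 = -8/3)
V = 64 (V = (3 + (3 - (-7)*(-2)))**2 = (3 + (3 - 1*14))**2 = (3 + (3 - 14))**2 = (3 - 11)**2 = (-8)**2 = 64)
(5*c(-2))*V = (5*(-8/3))*64 = -40/3*64 = -2560/3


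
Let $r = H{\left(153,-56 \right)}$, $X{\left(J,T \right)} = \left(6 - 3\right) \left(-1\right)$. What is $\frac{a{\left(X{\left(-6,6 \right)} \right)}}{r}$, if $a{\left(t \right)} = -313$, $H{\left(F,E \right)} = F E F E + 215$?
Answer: $- \frac{313}{73410839} \approx -4.2637 \cdot 10^{-6}$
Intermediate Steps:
$H{\left(F,E \right)} = 215 + E^{2} F^{2}$ ($H{\left(F,E \right)} = E F F E + 215 = E F^{2} E + 215 = E^{2} F^{2} + 215 = 215 + E^{2} F^{2}$)
$X{\left(J,T \right)} = -3$ ($X{\left(J,T \right)} = 3 \left(-1\right) = -3$)
$r = 73410839$ ($r = 215 + \left(-56\right)^{2} \cdot 153^{2} = 215 + 3136 \cdot 23409 = 215 + 73410624 = 73410839$)
$\frac{a{\left(X{\left(-6,6 \right)} \right)}}{r} = - \frac{313}{73410839}$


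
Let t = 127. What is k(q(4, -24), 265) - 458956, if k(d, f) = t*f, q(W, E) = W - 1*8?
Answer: -425301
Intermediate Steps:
q(W, E) = -8 + W (q(W, E) = W - 8 = -8 + W)
k(d, f) = 127*f
k(q(4, -24), 265) - 458956 = 127*265 - 458956 = 33655 - 458956 = -425301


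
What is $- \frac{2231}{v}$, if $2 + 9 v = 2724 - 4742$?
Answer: $\frac{20079}{2020} \approx 9.9401$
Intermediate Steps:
$v = - \frac{2020}{9}$ ($v = - \frac{2}{9} + \frac{2724 - 4742}{9} = - \frac{2}{9} + \frac{1}{9} \left(-2018\right) = - \frac{2}{9} - \frac{2018}{9} = - \frac{2020}{9} \approx -224.44$)
$- \frac{2231}{v} = - \frac{2231}{- \frac{2020}{9}} = \left(-2231\right) \left(- \frac{9}{2020}\right) = \frac{20079}{2020}$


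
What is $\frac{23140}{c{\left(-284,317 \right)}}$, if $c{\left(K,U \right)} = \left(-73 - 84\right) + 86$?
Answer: $- \frac{23140}{71} \approx -325.92$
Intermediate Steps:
$c{\left(K,U \right)} = -71$ ($c{\left(K,U \right)} = -157 + 86 = -71$)
$\frac{23140}{c{\left(-284,317 \right)}} = \frac{23140}{-71} = 23140 \left(- \frac{1}{71}\right) = - \frac{23140}{71}$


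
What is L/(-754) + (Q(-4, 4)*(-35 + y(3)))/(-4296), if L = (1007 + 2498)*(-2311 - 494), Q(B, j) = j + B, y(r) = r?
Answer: 9831525/754 ≈ 13039.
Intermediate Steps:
Q(B, j) = B + j
L = -9831525 (L = 3505*(-2805) = -9831525)
L/(-754) + (Q(-4, 4)*(-35 + y(3)))/(-4296) = -9831525/(-754) + ((-4 + 4)*(-35 + 3))/(-4296) = -9831525*(-1/754) + (0*(-32))*(-1/4296) = 9831525/754 + 0*(-1/4296) = 9831525/754 + 0 = 9831525/754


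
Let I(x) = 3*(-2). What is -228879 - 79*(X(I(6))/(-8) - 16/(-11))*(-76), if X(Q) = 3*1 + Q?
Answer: -4793677/22 ≈ -2.1789e+5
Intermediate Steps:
I(x) = -6
X(Q) = 3 + Q
-228879 - 79*(X(I(6))/(-8) - 16/(-11))*(-76) = -228879 - 79*((3 - 6)/(-8) - 16/(-11))*(-76) = -228879 - 79*(-3*(-1/8) - 16*(-1/11))*(-76) = -228879 - 79*(3/8 + 16/11)*(-76) = -228879 - 79*(161/88)*(-76) = -228879 - 12719*(-76)/88 = -228879 - 1*(-241661/22) = -228879 + 241661/22 = -4793677/22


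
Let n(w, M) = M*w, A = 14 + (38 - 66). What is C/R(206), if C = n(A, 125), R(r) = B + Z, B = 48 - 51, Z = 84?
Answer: -1750/81 ≈ -21.605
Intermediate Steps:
B = -3
A = -14 (A = 14 - 28 = -14)
R(r) = 81 (R(r) = -3 + 84 = 81)
C = -1750 (C = 125*(-14) = -1750)
C/R(206) = -1750/81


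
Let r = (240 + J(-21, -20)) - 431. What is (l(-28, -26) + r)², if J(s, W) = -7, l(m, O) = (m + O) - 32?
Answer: 80656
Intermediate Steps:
l(m, O) = -32 + O + m (l(m, O) = (O + m) - 32 = -32 + O + m)
r = -198 (r = (240 - 7) - 431 = 233 - 431 = -198)
(l(-28, -26) + r)² = ((-32 - 26 - 28) - 198)² = (-86 - 198)² = (-284)² = 80656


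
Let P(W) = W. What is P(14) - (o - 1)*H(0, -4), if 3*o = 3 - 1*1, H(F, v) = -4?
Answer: 38/3 ≈ 12.667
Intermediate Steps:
o = ⅔ (o = (3 - 1*1)/3 = (3 - 1)/3 = (⅓)*2 = ⅔ ≈ 0.66667)
P(14) - (o - 1)*H(0, -4) = 14 - (⅔ - 1)*(-4) = 14 - (-1)*(-4)/3 = 14 - 1*4/3 = 14 - 4/3 = 38/3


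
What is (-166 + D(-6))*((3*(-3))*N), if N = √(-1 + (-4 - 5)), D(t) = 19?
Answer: 1323*I*√10 ≈ 4183.7*I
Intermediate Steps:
N = I*√10 (N = √(-1 - 9) = √(-10) = I*√10 ≈ 3.1623*I)
(-166 + D(-6))*((3*(-3))*N) = (-166 + 19)*((3*(-3))*(I*√10)) = -(-1323)*I*√10 = 1323*I*√10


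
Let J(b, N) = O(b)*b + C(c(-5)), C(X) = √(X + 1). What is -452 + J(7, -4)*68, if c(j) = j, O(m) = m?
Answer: 2880 + 136*I ≈ 2880.0 + 136.0*I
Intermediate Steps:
C(X) = √(1 + X)
J(b, N) = b² + 2*I (J(b, N) = b*b + √(1 - 5) = b² + √(-4) = b² + 2*I)
-452 + J(7, -4)*68 = -452 + (7² + 2*I)*68 = -452 + (49 + 2*I)*68 = -452 + (3332 + 136*I) = 2880 + 136*I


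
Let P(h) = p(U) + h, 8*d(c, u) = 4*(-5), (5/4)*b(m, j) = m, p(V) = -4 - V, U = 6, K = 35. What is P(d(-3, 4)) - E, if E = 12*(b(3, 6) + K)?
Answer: -4613/10 ≈ -461.30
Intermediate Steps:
b(m, j) = 4*m/5
d(c, u) = -5/2 (d(c, u) = (4*(-5))/8 = (1/8)*(-20) = -5/2)
P(h) = -10 + h (P(h) = (-4 - 1*6) + h = (-4 - 6) + h = -10 + h)
E = 2244/5 (E = 12*((4/5)*3 + 35) = 12*(12/5 + 35) = 12*(187/5) = 2244/5 ≈ 448.80)
P(d(-3, 4)) - E = (-10 - 5/2) - 1*2244/5 = -25/2 - 2244/5 = -4613/10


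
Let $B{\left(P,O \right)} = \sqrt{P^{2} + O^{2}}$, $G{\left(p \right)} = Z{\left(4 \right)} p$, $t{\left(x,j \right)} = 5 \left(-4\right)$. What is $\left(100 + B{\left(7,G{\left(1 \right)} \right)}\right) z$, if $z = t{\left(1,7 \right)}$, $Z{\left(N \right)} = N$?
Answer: $-2000 - 20 \sqrt{65} \approx -2161.2$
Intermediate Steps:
$t{\left(x,j \right)} = -20$
$z = -20$
$G{\left(p \right)} = 4 p$
$B{\left(P,O \right)} = \sqrt{O^{2} + P^{2}}$
$\left(100 + B{\left(7,G{\left(1 \right)} \right)}\right) z = \left(100 + \sqrt{\left(4 \cdot 1\right)^{2} + 7^{2}}\right) \left(-20\right) = \left(100 + \sqrt{4^{2} + 49}\right) \left(-20\right) = \left(100 + \sqrt{16 + 49}\right) \left(-20\right) = \left(100 + \sqrt{65}\right) \left(-20\right) = -2000 - 20 \sqrt{65}$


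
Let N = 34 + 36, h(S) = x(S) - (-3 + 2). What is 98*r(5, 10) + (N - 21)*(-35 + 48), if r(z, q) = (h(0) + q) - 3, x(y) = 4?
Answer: 1813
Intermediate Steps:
h(S) = 5 (h(S) = 4 - (-3 + 2) = 4 - 1*(-1) = 4 + 1 = 5)
N = 70
r(z, q) = 2 + q (r(z, q) = (5 + q) - 3 = 2 + q)
98*r(5, 10) + (N - 21)*(-35 + 48) = 98*(2 + 10) + (70 - 21)*(-35 + 48) = 98*12 + 49*13 = 1176 + 637 = 1813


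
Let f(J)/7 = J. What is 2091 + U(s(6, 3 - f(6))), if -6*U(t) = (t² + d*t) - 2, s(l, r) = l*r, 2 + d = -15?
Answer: -23093/3 ≈ -7697.7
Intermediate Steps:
d = -17 (d = -2 - 15 = -17)
f(J) = 7*J
U(t) = ⅓ - t²/6 + 17*t/6 (U(t) = -((t² - 17*t) - 2)/6 = -(-2 + t² - 17*t)/6 = ⅓ - t²/6 + 17*t/6)
2091 + U(s(6, 3 - f(6))) = 2091 + (⅓ - 36*(3 - 7*6)²/6 + 17*(6*(3 - 7*6))/6) = 2091 + (⅓ - 36*(3 - 1*42)²/6 + 17*(6*(3 - 1*42))/6) = 2091 + (⅓ - 36*(3 - 42)²/6 + 17*(6*(3 - 42))/6) = 2091 + (⅓ - (6*(-39))²/6 + 17*(6*(-39))/6) = 2091 + (⅓ - ⅙*(-234)² + (17/6)*(-234)) = 2091 + (⅓ - ⅙*54756 - 663) = 2091 + (⅓ - 9126 - 663) = 2091 - 29366/3 = -23093/3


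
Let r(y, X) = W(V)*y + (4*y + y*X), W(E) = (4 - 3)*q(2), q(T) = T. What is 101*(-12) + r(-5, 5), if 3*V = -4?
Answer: -1267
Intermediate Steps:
V = -4/3 (V = (⅓)*(-4) = -4/3 ≈ -1.3333)
W(E) = 2 (W(E) = (4 - 3)*2 = 1*2 = 2)
r(y, X) = 6*y + X*y (r(y, X) = 2*y + (4*y + y*X) = 2*y + (4*y + X*y) = 6*y + X*y)
101*(-12) + r(-5, 5) = 101*(-12) - 5*(6 + 5) = -1212 - 5*11 = -1212 - 55 = -1267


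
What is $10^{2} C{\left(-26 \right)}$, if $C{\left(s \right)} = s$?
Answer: $-2600$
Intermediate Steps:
$10^{2} C{\left(-26 \right)} = 10^{2} \left(-26\right) = 100 \left(-26\right) = -2600$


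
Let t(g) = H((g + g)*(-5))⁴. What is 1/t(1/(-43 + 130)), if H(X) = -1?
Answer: 1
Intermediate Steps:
t(g) = 1 (t(g) = (-1)⁴ = 1)
1/t(1/(-43 + 130)) = 1/1 = 1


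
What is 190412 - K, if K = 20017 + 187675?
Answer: -17280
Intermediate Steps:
K = 207692
190412 - K = 190412 - 1*207692 = 190412 - 207692 = -17280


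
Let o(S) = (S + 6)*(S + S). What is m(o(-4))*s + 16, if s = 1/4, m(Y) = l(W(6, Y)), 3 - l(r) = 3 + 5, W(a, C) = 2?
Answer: 59/4 ≈ 14.750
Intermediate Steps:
l(r) = -5 (l(r) = 3 - (3 + 5) = 3 - 1*8 = 3 - 8 = -5)
o(S) = 2*S*(6 + S) (o(S) = (6 + S)*(2*S) = 2*S*(6 + S))
m(Y) = -5
s = ¼ ≈ 0.25000
m(o(-4))*s + 16 = -5*¼ + 16 = -5/4 + 16 = 59/4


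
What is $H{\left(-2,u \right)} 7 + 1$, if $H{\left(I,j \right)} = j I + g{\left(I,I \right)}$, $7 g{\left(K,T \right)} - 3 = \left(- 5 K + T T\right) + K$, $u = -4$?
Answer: $72$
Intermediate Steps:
$g{\left(K,T \right)} = \frac{3}{7} - \frac{4 K}{7} + \frac{T^{2}}{7}$ ($g{\left(K,T \right)} = \frac{3}{7} + \frac{\left(- 5 K + T T\right) + K}{7} = \frac{3}{7} + \frac{\left(- 5 K + T^{2}\right) + K}{7} = \frac{3}{7} + \frac{\left(T^{2} - 5 K\right) + K}{7} = \frac{3}{7} + \frac{T^{2} - 4 K}{7} = \frac{3}{7} - \left(- \frac{T^{2}}{7} + \frac{4 K}{7}\right) = \frac{3}{7} - \frac{4 K}{7} + \frac{T^{2}}{7}$)
$H{\left(I,j \right)} = \frac{3}{7} - \frac{4 I}{7} + \frac{I^{2}}{7} + I j$ ($H{\left(I,j \right)} = j I + \left(\frac{3}{7} - \frac{4 I}{7} + \frac{I^{2}}{7}\right) = I j + \left(\frac{3}{7} - \frac{4 I}{7} + \frac{I^{2}}{7}\right) = \frac{3}{7} - \frac{4 I}{7} + \frac{I^{2}}{7} + I j$)
$H{\left(-2,u \right)} 7 + 1 = \left(\frac{3}{7} - - \frac{8}{7} + \frac{\left(-2\right)^{2}}{7} - -8\right) 7 + 1 = \left(\frac{3}{7} + \frac{8}{7} + \frac{1}{7} \cdot 4 + 8\right) 7 + 1 = \left(\frac{3}{7} + \frac{8}{7} + \frac{4}{7} + 8\right) 7 + 1 = \frac{71}{7} \cdot 7 + 1 = 71 + 1 = 72$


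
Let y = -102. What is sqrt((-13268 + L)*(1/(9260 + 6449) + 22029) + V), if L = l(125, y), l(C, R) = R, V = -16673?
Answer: I*sqrt(72685512211883773)/15709 ≈ 17162.0*I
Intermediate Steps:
L = -102
sqrt((-13268 + L)*(1/(9260 + 6449) + 22029) + V) = sqrt((-13268 - 102)*(1/(9260 + 6449) + 22029) - 16673) = sqrt(-13370*(1/15709 + 22029) - 16673) = sqrt(-13370*346053562/15709 - 16673) = sqrt(-4626736123940/15709 - 16673) = sqrt(-4626998040097/15709) = I*sqrt(72685512211883773)/15709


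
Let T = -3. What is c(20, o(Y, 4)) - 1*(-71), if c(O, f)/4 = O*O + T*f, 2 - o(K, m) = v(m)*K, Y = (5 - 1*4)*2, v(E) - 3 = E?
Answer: 1815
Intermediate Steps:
v(E) = 3 + E
Y = 2 (Y = (5 - 4)*2 = 1*2 = 2)
o(K, m) = 2 - K*(3 + m) (o(K, m) = 2 - (3 + m)*K = 2 - K*(3 + m))
c(O, f) = -12*f + 4*O² (c(O, f) = 4*(O*O - 3*f) = 4*(O² - 3*f) = -12*f + 4*O²)
c(20, o(Y, 4)) - 1*(-71) = (-12*(2 - 1*2*(3 + 4)) + 4*20²) - 1*(-71) = (-12*(2 - 1*2*7) + 4*400) + 71 = (-12*(2 - 14) + 1600) + 71 = (-12*(-12) + 1600) + 71 = (144 + 1600) + 71 = 1744 + 71 = 1815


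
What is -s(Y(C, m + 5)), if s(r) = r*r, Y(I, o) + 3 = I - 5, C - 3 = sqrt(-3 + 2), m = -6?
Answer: -24 + 10*I ≈ -24.0 + 10.0*I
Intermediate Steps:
C = 3 + I (C = 3 + sqrt(-3 + 2) = 3 + sqrt(-1) = 3 + I ≈ 3.0 + 1.0*I)
Y(I, o) = -8 + I (Y(I, o) = -3 + (I - 5) = -3 + (-5 + I) = -8 + I)
s(r) = r**2
-s(Y(C, m + 5)) = -(-8 + (3 + I))**2 = -(-5 + I)**2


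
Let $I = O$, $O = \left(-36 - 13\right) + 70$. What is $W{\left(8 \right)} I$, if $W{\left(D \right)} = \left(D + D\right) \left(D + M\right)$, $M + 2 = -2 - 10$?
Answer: $-2016$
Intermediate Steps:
$M = -14$ ($M = -2 - 12 = -14$)
$W{\left(D \right)} = 2 D \left(-14 + D\right)$ ($W{\left(D \right)} = \left(D + D\right) \left(D - 14\right) = 2 D \left(-14 + D\right)$)
$O = 21$ ($O = -49 + 70 = 21$)
$I = 21$
$W{\left(8 \right)} I = 2 \cdot 8 \left(-14 + 8\right) 21 = 2 \cdot 8 \left(-6\right) 21 = \left(-96\right) 21 = -2016$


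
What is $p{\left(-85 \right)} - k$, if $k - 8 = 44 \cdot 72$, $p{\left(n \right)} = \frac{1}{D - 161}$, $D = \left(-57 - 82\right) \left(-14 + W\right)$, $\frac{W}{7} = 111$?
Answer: $- \frac{337348369}{106218} \approx -3176.0$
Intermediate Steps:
$W = 777$ ($W = 7 \cdot 111 = 777$)
$D = -106057$ ($D = \left(-57 - 82\right) \left(-14 + 777\right) = \left(-139\right) 763 = -106057$)
$p{\left(n \right)} = - \frac{1}{106218}$ ($p{\left(n \right)} = \frac{1}{-106057 - 161} = \frac{1}{-106218} = - \frac{1}{106218}$)
$k = 3176$ ($k = 8 + 44 \cdot 72 = 8 + 3168 = 3176$)
$p{\left(-85 \right)} - k = - \frac{1}{106218} - 3176 = - \frac{337348369}{106218}$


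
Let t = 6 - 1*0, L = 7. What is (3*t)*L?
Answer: 126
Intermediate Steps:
t = 6 (t = 6 + 0 = 6)
(3*t)*L = (3*6)*7 = 18*7 = 126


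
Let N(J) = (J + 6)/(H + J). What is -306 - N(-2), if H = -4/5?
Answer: -2132/7 ≈ -304.57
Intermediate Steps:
H = -⅘ (H = -4*⅕ = -⅘ ≈ -0.80000)
N(J) = (6 + J)/(-⅘ + J) (N(J) = (J + 6)/(-⅘ + J) = (6 + J)/(-⅘ + J))
-306 - N(-2) = -306 - 5*(6 - 2)/(-4 + 5*(-2)) = -306 - 5*4/(-4 - 10) = -306 - 5*4/(-14) = -306 - 5*(-1)*4/14 = -306 - 1*(-10/7) = -306 + 10/7 = -2132/7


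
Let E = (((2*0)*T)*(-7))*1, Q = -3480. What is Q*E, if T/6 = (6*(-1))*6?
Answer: 0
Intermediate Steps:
T = -216 (T = 6*((6*(-1))*6) = 6*(-6*6) = 6*(-36) = -216)
E = 0 (E = (((2*0)*(-216))*(-7))*1 = ((0*(-216))*(-7))*1 = (0*(-7))*1 = 0*1 = 0)
Q*E = -3480*0 = 0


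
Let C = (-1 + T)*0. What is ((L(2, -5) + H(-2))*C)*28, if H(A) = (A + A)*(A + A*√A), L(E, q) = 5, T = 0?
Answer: 0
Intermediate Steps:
C = 0 (C = (-1 + 0)*0 = -1*0 = 0)
H(A) = 2*A*(A + A^(3/2)) (H(A) = (2*A)*(A + A^(3/2)) = 2*A*(A + A^(3/2)))
((L(2, -5) + H(-2))*C)*28 = ((5 + (2*(-2)² + 2*(-2)^(5/2)))*0)*28 = ((5 + (2*4 + 2*(4*I*√2)))*0)*28 = ((5 + (8 + 8*I*√2))*0)*28 = ((13 + 8*I*√2)*0)*28 = 0*28 = 0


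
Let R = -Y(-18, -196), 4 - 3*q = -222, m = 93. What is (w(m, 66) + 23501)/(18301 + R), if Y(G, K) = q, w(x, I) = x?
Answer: 70782/54677 ≈ 1.2945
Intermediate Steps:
q = 226/3 (q = 4/3 - ⅓*(-222) = 4/3 + 74 = 226/3 ≈ 75.333)
Y(G, K) = 226/3
R = -226/3 (R = -1*226/3 = -226/3 ≈ -75.333)
(w(m, 66) + 23501)/(18301 + R) = (93 + 23501)/(18301 - 226/3) = 23594/(54677/3) = 23594*(3/54677) = 70782/54677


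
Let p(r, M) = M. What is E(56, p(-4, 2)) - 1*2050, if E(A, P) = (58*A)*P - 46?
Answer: 4400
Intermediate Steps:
E(A, P) = -46 + 58*A*P (E(A, P) = 58*A*P - 46 = -46 + 58*A*P)
E(56, p(-4, 2)) - 1*2050 = (-46 + 58*56*2) - 1*2050 = (-46 + 6496) - 2050 = 6450 - 2050 = 4400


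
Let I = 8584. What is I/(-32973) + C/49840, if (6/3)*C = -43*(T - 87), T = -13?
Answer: -1230809/5666808 ≈ -0.21720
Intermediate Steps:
C = 2150 (C = (-43*(-13 - 87))/2 = (-43*(-100))/2 = (½)*4300 = 2150)
I/(-32973) + C/49840 = 8584/(-32973) + 2150/49840 = 8584*(-1/32973) + 2150*(1/49840) = -296/1137 + 215/4984 = -1230809/5666808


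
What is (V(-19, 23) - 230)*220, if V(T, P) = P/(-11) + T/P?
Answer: -1178560/23 ≈ -51242.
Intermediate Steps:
V(T, P) = -P/11 + T/P (V(T, P) = P*(-1/11) + T/P = -P/11 + T/P)
(V(-19, 23) - 230)*220 = ((-1/11*23 - 19/23) - 230)*220 = ((-23/11 - 19*1/23) - 230)*220 = ((-23/11 - 19/23) - 230)*220 = (-738/253 - 230)*220 = -58928/253*220 = -1178560/23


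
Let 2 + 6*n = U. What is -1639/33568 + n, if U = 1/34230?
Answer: -658662383/1723548960 ≈ -0.38215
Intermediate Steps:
U = 1/34230 ≈ 2.9214e-5
n = -68459/205380 (n = -1/3 + (1/6)*(1/34230) = -1/3 + 1/205380 = -68459/205380 ≈ -0.33333)
-1639/33568 + n = -1639/33568 - 68459/205380 = -658662383/1723548960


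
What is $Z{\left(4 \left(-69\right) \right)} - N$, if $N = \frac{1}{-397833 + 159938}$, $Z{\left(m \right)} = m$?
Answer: $- \frac{65659019}{237895} \approx -276.0$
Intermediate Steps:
$N = - \frac{1}{237895}$ ($N = \frac{1}{-237895} = - \frac{1}{237895} \approx -4.2035 \cdot 10^{-6}$)
$Z{\left(4 \left(-69\right) \right)} - N = 4 \left(-69\right) - - \frac{1}{237895} = -276 + \frac{1}{237895} = - \frac{65659019}{237895}$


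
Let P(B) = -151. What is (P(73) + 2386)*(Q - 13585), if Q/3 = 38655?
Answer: 228819300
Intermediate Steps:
Q = 115965 (Q = 3*38655 = 115965)
(P(73) + 2386)*(Q - 13585) = (-151 + 2386)*(115965 - 13585) = 2235*102380 = 228819300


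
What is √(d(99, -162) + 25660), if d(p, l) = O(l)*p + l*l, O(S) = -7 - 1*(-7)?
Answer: 8*√811 ≈ 227.82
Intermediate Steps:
O(S) = 0 (O(S) = -7 + 7 = 0)
d(p, l) = l² (d(p, l) = 0*p + l*l = 0 + l² = l²)
√(d(99, -162) + 25660) = √((-162)² + 25660) = √(26244 + 25660) = √51904 = 8*√811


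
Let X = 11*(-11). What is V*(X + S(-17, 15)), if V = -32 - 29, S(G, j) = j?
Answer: 6466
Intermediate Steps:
V = -61
X = -121
V*(X + S(-17, 15)) = -61*(-121 + 15) = -61*(-106) = 6466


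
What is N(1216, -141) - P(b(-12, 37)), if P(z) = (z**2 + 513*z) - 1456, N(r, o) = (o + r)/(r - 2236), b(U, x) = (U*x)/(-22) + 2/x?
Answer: -315470497847/33792396 ≈ -9335.5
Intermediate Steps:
b(U, x) = 2/x - U*x/22 (b(U, x) = (U*x)*(-1/22) + 2/x = -U*x/22 + 2/x = 2/x - U*x/22)
N(r, o) = (o + r)/(-2236 + r)
P(z) = -1456 + z**2 + 513*z
N(1216, -141) - P(b(-12, 37)) = (-141 + 1216)/(-2236 + 1216) - (-1456 + (2/37 - 1/22*(-12)*37)**2 + 513*(2/37 - 1/22*(-12)*37)) = 1075/(-1020) - (-1456 + (2*(1/37) + 222/11)**2 + 513*(2*(1/37) + 222/11)) = -1/1020*1075 - (-1456 + (2/37 + 222/11)**2 + 513*(2/37 + 222/11)) = -215/204 - (-1456 + (8236/407)**2 + 513*(8236/407)) = -215/204 - (-1456 + 67831696/165649 + 4225068/407) = -215/204 - 1*1546249428/165649 = -215/204 - 1546249428/165649 = -315470497847/33792396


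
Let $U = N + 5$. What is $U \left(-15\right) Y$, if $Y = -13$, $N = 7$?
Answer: $2340$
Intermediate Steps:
$U = 12$ ($U = 7 + 5 = 12$)
$U \left(-15\right) Y = 12 \left(-15\right) \left(-13\right) = \left(-180\right) \left(-13\right) = 2340$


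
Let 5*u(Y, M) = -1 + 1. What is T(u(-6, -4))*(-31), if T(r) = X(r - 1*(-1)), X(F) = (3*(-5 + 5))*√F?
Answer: 0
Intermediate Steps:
u(Y, M) = 0 (u(Y, M) = (-1 + 1)/5 = (⅕)*0 = 0)
X(F) = 0 (X(F) = (3*0)*√F = 0*√F = 0)
T(r) = 0
T(u(-6, -4))*(-31) = 0*(-31) = 0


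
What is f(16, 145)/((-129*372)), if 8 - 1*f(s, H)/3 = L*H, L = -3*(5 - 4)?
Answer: -443/15996 ≈ -0.027694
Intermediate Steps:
L = -3 (L = -3*1 = -3)
f(s, H) = 24 + 9*H (f(s, H) = 24 - (-9)*H = 24 + 9*H)
f(16, 145)/((-129*372)) = (24 + 9*145)/((-129*372)) = (24 + 1305)/(-47988) = 1329*(-1/47988) = -443/15996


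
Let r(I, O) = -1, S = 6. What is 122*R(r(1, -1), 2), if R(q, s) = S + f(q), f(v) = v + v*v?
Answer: 732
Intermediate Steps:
f(v) = v + v²
R(q, s) = 6 + q*(1 + q)
122*R(r(1, -1), 2) = 122*(6 - (1 - 1)) = 122*(6 - 1*0) = 122*(6 + 0) = 122*6 = 732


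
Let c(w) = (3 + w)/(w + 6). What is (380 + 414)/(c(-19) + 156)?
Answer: 5161/1022 ≈ 5.0499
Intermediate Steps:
c(w) = (3 + w)/(6 + w)
(380 + 414)/(c(-19) + 156) = (380 + 414)/((3 - 19)/(6 - 19) + 156) = 794/(-16/(-13) + 156) = 794/(-1/13*(-16) + 156) = 794/(16/13 + 156) = 794/(2044/13) = 794*(13/2044) = 5161/1022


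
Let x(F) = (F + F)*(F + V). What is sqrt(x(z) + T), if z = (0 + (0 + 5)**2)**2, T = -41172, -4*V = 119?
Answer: sqrt(2811562)/2 ≈ 838.39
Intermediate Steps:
V = -119/4 (V = -1/4*119 = -119/4 ≈ -29.750)
z = 625 (z = (0 + 5**2)**2 = (0 + 25)**2 = 25**2 = 625)
x(F) = 2*F*(-119/4 + F) (x(F) = (F + F)*(F - 119/4) = (2*F)*(-119/4 + F) = 2*F*(-119/4 + F))
sqrt(x(z) + T) = sqrt((1/2)*625*(-119 + 4*625) - 41172) = sqrt((1/2)*625*(-119 + 2500) - 41172) = sqrt((1/2)*625*2381 - 41172) = sqrt(1488125/2 - 41172) = sqrt(1405781/2) = sqrt(2811562)/2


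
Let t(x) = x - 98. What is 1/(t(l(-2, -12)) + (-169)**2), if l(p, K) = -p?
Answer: 1/28465 ≈ 3.5131e-5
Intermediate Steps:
t(x) = -98 + x
1/(t(l(-2, -12)) + (-169)**2) = 1/((-98 - 1*(-2)) + (-169)**2) = 1/((-98 + 2) + 28561) = 1/(-96 + 28561) = 1/28465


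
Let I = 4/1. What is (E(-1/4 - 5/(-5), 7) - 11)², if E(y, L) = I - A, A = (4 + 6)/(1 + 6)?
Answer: 3481/49 ≈ 71.041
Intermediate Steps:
I = 4 (I = 4*1 = 4)
A = 10/7 ≈ 1.4286
E(y, L) = 18/7 (E(y, L) = 4 - 1*10/7 = 4 - 10/7 = 18/7)
(E(-1/4 - 5/(-5), 7) - 11)² = (18/7 - 11)² = (-59/7)² = 3481/49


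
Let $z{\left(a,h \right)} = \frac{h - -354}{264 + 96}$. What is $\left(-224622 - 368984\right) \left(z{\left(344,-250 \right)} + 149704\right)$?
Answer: $- \frac{3998941384958}{45} \approx -8.8865 \cdot 10^{10}$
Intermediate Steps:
$z{\left(a,h \right)} = \frac{59}{60} + \frac{h}{360}$ ($z{\left(a,h \right)} = \frac{h + 354}{360} = \left(354 + h\right) \frac{1}{360} = \frac{59}{60} + \frac{h}{360}$)
$\left(-224622 - 368984\right) \left(z{\left(344,-250 \right)} + 149704\right) = \left(-224622 - 368984\right) \left(\left(\frac{59}{60} + \frac{1}{360} \left(-250\right)\right) + 149704\right) = - 593606 \left(\left(\frac{59}{60} - \frac{25}{36}\right) + 149704\right) = - 593606 \left(\frac{13}{45} + 149704\right) = \left(-593606\right) \frac{6736693}{45} = - \frac{3998941384958}{45}$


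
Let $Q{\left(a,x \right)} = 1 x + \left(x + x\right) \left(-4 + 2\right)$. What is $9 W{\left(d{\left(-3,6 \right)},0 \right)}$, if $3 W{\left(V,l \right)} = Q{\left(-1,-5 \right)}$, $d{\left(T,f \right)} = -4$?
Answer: $45$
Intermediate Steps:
$Q{\left(a,x \right)} = - 3 x$ ($Q{\left(a,x \right)} = x + 2 x \left(-2\right) = x - 4 x = - 3 x$)
$W{\left(V,l \right)} = 5$ ($W{\left(V,l \right)} = \frac{\left(-3\right) \left(-5\right)}{3} = \frac{1}{3} \cdot 15 = 5$)
$9 W{\left(d{\left(-3,6 \right)},0 \right)} = 9 \cdot 5 = 45$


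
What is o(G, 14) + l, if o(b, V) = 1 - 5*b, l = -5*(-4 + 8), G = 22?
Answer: -129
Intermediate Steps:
l = -20 (l = -5*4 = -20)
o(G, 14) + l = (1 - 5*22) - 20 = (1 - 110) - 20 = -109 - 20 = -129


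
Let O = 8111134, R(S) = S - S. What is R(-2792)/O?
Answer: 0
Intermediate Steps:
R(S) = 0
R(-2792)/O = 0/8111134 = 0*(1/8111134) = 0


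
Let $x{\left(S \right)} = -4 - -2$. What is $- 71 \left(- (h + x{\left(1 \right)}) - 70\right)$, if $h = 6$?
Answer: $5254$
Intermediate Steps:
$x{\left(S \right)} = -2$ ($x{\left(S \right)} = -4 + 2 = -2$)
$- 71 \left(- (h + x{\left(1 \right)}) - 70\right) = - 71 \left(- (6 - 2) - 70\right) = - 71 \left(\left(-1\right) 4 - 70\right) = - 71 \left(-4 - 70\right) = \left(-71\right) \left(-74\right) = 5254$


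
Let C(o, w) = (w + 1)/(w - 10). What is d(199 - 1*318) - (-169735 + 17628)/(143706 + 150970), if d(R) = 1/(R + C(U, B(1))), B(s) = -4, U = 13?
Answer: 248828477/490046188 ≈ 0.50777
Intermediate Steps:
C(o, w) = (1 + w)/(-10 + w)
d(R) = 1/(3/14 + R) (d(R) = 1/(R + (1 - 4)/(-10 - 4)) = 1/(R - 3/(-14)) = 1/(R - 1/14*(-3)) = 1/(R + 3/14) = 1/(3/14 + R))
d(199 - 1*318) - (-169735 + 17628)/(143706 + 150970) = 14/(3 + 14*(199 - 1*318)) - (-169735 + 17628)/(143706 + 150970) = 14/(3 + 14*(199 - 318)) - (-152107)/294676 = 14/(3 + 14*(-119)) - (-152107)/294676 = 14/(3 - 1666) - 1*(-152107/294676) = 14/(-1663) + 152107/294676 = 14*(-1/1663) + 152107/294676 = -14/1663 + 152107/294676 = 248828477/490046188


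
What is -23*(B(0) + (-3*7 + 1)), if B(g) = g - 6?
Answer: 598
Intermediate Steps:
B(g) = -6 + g
-23*(B(0) + (-3*7 + 1)) = -23*((-6 + 0) + (-3*7 + 1)) = -23*(-6 + (-21 + 1)) = -23*(-6 - 20) = -23*(-26) = 598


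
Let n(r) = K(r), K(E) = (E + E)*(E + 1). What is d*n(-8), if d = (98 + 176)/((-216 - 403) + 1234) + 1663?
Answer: 114578128/615 ≈ 1.8631e+5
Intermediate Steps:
K(E) = 2*E*(1 + E) (K(E) = (2*E)*(1 + E) = 2*E*(1 + E))
n(r) = 2*r*(1 + r)
d = 1023019/615 (d = 274/(-619 + 1234) + 1663 = 274/615 + 1663 = 1023019/615 ≈ 1663.4)
d*n(-8) = 1023019*(2*(-8)*(1 - 8))/615 = 1023019*(2*(-8)*(-7))/615 = (1023019/615)*112 = 114578128/615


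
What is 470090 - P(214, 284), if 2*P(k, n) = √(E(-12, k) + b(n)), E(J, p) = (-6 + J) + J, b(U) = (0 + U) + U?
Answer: 470090 - √538/2 ≈ 4.7008e+5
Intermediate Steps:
b(U) = 2*U (b(U) = U + U = 2*U)
E(J, p) = -6 + 2*J
P(k, n) = √(-30 + 2*n)/2 (P(k, n) = √((-6 + 2*(-12)) + 2*n)/2 = √((-6 - 24) + 2*n)/2 = √(-30 + 2*n)/2)
470090 - P(214, 284) = 470090 - √(-30 + 2*284)/2 = 470090 - √(-30 + 568)/2 = 470090 - √538/2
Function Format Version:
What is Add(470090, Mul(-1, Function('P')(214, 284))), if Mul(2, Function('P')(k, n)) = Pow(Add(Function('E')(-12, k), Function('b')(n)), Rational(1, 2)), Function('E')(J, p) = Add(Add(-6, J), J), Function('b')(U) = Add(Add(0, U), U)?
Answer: Add(470090, Mul(Rational(-1, 2), Pow(538, Rational(1, 2)))) ≈ 4.7008e+5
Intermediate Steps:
Function('b')(U) = Mul(2, U) (Function('b')(U) = Add(U, U) = Mul(2, U))
Function('E')(J, p) = Add(-6, Mul(2, J))
Function('P')(k, n) = Mul(Rational(1, 2), Pow(Add(-30, Mul(2, n)), Rational(1, 2))) (Function('P')(k, n) = Mul(Rational(1, 2), Pow(Add(Add(-6, Mul(2, -12)), Mul(2, n)), Rational(1, 2))) = Mul(Rational(1, 2), Pow(Add(Add(-6, -24), Mul(2, n)), Rational(1, 2))) = Mul(Rational(1, 2), Pow(Add(-30, Mul(2, n)), Rational(1, 2))))
Add(470090, Mul(-1, Function('P')(214, 284))) = Add(470090, Mul(-1, Mul(Rational(1, 2), Pow(Add(-30, Mul(2, 284)), Rational(1, 2))))) = Add(470090, Mul(-1, Mul(Rational(1, 2), Pow(Add(-30, 568), Rational(1, 2))))) = Add(470090, Mul(-1, Mul(Rational(1, 2), Pow(538, Rational(1, 2))))) = Add(470090, Mul(Rational(-1, 2), Pow(538, Rational(1, 2))))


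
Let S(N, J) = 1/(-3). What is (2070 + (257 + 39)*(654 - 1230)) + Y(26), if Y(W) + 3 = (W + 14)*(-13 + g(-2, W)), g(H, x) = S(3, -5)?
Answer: -506887/3 ≈ -1.6896e+5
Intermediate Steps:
S(N, J) = -⅓
g(H, x) = -⅓
Y(W) = -569/3 - 40*W/3 (Y(W) = -3 + (W + 14)*(-13 - ⅓) = -3 + (14 + W)*(-40/3) = -3 + (-560/3 - 40*W/3) = -569/3 - 40*W/3)
(2070 + (257 + 39)*(654 - 1230)) + Y(26) = (2070 + (257 + 39)*(654 - 1230)) + (-569/3 - 40/3*26) = (2070 + 296*(-576)) + (-569/3 - 1040/3) = (2070 - 170496) - 1609/3 = -168426 - 1609/3 = -506887/3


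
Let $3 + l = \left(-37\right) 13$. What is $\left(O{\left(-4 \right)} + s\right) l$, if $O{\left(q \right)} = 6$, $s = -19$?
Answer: $6292$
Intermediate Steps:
$l = -484$ ($l = -3 - 481 = -484$)
$\left(O{\left(-4 \right)} + s\right) l = \left(6 - 19\right) \left(-484\right) = \left(-13\right) \left(-484\right) = 6292$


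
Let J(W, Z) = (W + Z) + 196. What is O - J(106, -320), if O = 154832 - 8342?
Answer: 146508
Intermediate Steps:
O = 146490
J(W, Z) = 196 + W + Z
O - J(106, -320) = 146490 - (196 + 106 - 320) = 146490 - 1*(-18) = 146490 + 18 = 146508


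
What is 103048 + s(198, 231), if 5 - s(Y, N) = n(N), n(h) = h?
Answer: 102822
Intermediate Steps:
s(Y, N) = 5 - N
103048 + s(198, 231) = 103048 + (5 - 1*231) = 103048 + (5 - 231) = 103048 - 226 = 102822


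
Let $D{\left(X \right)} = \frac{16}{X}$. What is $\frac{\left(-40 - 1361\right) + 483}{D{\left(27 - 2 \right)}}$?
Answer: $- \frac{11475}{8} \approx -1434.4$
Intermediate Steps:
$\frac{\left(-40 - 1361\right) + 483}{D{\left(27 - 2 \right)}} = \frac{\left(-40 - 1361\right) + 483}{16 \frac{1}{27 - 2}} = \frac{-1401 + 483}{16 \frac{1}{27 - 2}} = - \frac{918}{16 \cdot \frac{1}{25}} = - \frac{918}{\frac{16}{25}} = \left(-918\right) \frac{25}{16} = - \frac{11475}{8}$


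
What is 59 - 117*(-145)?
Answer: 17024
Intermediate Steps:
59 - 117*(-145) = 59 + 16965 = 17024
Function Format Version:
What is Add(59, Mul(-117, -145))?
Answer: 17024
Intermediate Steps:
Add(59, Mul(-117, -145)) = Add(59, 16965) = 17024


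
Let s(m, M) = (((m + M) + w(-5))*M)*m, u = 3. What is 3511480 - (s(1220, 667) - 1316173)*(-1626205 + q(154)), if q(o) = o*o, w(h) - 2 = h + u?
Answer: 2458556586405703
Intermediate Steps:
w(h) = 5 + h (w(h) = 2 + (h + 3) = 2 + (3 + h) = 5 + h)
s(m, M) = M*m*(M + m) (s(m, M) = (((m + M) + (5 - 5))*M)*m = (((M + m) + 0)*M)*m = ((M + m)*M)*m = (M*(M + m))*m = M*m*(M + m))
q(o) = o**2
3511480 - (s(1220, 667) - 1316173)*(-1626205 + q(154)) = 3511480 - (667*1220*(667 + 1220) - 1316173)*(-1626205 + 154**2) = 3511480 - (667*1220*1887 - 1316173)*(-1626205 + 23716) = 3511480 - (1535527380 - 1316173)*(-1602489) = 3511480 - 1534211207*(-1602489) = 3511480 - 1*(-2458556582894223) = 3511480 + 2458556582894223 = 2458556586405703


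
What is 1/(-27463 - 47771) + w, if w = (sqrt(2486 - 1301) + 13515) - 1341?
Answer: 915898715/75234 + sqrt(1185) ≈ 12208.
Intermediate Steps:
w = 12174 + sqrt(1185) (w = (sqrt(1185) + 13515) - 1341 = (13515 + sqrt(1185)) - 1341 = 12174 + sqrt(1185) ≈ 12208.)
1/(-27463 - 47771) + w = 1/(-27463 - 47771) + (12174 + sqrt(1185)) = 1/(-75234) + (12174 + sqrt(1185)) = -1/75234 + (12174 + sqrt(1185)) = 915898715/75234 + sqrt(1185)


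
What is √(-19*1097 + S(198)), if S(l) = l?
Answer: I*√20645 ≈ 143.68*I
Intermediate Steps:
√(-19*1097 + S(198)) = √(-19*1097 + 198) = √(-20843 + 198) = √(-20645) = I*√20645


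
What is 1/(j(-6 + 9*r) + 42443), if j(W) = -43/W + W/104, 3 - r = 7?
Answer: 1092/46348433 ≈ 2.3561e-5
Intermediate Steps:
r = -4 (r = 3 - 1*7 = 3 - 7 = -4)
j(W) = -43/W + W/104 (j(W) = -43/W + W*(1/104) = -43/W + W/104)
1/(j(-6 + 9*r) + 42443) = 1/((-43/(-6 + 9*(-4)) + (-6 + 9*(-4))/104) + 42443) = 1/((-43/(-6 - 36) + (-6 - 36)/104) + 42443) = 1/((-43/(-42) + (1/104)*(-42)) + 42443) = 1/((-43*(-1/42) - 21/52) + 42443) = 1/((43/42 - 21/52) + 42443) = 1/(677/1092 + 42443) = 1/(46348433/1092) = 1092/46348433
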